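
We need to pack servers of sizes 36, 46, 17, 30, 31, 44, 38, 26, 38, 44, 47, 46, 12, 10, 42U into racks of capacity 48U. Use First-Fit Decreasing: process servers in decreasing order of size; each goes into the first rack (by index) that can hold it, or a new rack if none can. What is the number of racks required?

Sorted descending: 47, 46, 46, 44, 44, 42, 38, 38, 36, 31, 30, 26, 17, 12, 10.
rack 1: place 47U, 1U left
rack 2: place 46U, 2U left
rack 3: place 46U, 2U left
rack 4: place 44U, 4U left
rack 5: place 44U, 4U left
rack 6: place 42U, 6U left
rack 7: place 38U, 10U left
rack 8: place 38U, 10U left
rack 9: place 36U, 12U left
rack 10: place 31U, 17U left
rack 11: place 30U, 18U left
rack 12: place 26U, 22U left
rack 10: place 17U, 0U left
rack 9: place 12U, 0U left
rack 7: place 10U, 0U left

12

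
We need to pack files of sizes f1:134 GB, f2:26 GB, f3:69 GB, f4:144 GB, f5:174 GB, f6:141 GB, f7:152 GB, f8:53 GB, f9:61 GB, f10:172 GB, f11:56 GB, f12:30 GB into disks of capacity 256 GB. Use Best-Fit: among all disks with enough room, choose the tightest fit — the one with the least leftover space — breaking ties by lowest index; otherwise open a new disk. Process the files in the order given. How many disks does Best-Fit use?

disk 1: place f1 (134 GB), 122 GB left
disk 1: place f2 (26 GB), 96 GB left
disk 1: place f3 (69 GB), 27 GB left
disk 2: place f4 (144 GB), 112 GB left
disk 3: place f5 (174 GB), 82 GB left
disk 4: place f6 (141 GB), 115 GB left
disk 5: place f7 (152 GB), 104 GB left
disk 3: place f8 (53 GB), 29 GB left
disk 5: place f9 (61 GB), 43 GB left
disk 6: place f10 (172 GB), 84 GB left
disk 6: place f11 (56 GB), 28 GB left
disk 5: place f12 (30 GB), 13 GB left
Final disks: [134,26,69] [144] [174,53] [141] [152,61,30] [172,56].

6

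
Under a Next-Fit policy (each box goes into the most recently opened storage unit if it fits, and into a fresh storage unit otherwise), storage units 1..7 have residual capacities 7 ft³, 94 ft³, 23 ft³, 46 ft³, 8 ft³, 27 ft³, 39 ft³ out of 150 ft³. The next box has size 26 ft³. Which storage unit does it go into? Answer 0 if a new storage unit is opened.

7

Next-Fit only looks at storage unit 7, which has 39 ft³ free.
26 ft³ fits there.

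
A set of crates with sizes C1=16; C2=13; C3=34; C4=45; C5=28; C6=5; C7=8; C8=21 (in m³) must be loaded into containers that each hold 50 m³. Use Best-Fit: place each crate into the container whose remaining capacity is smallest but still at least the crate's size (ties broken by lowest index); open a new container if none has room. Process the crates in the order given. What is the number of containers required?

Put C1 (16 m³) in container 1; 34 m³ remain.
Put C2 (13 m³) in container 1; 21 m³ remain.
Put C3 (34 m³) in container 2; 16 m³ remain.
Put C4 (45 m³) in container 3; 5 m³ remain.
Put C5 (28 m³) in container 4; 22 m³ remain.
Put C6 (5 m³) in container 3; 0 m³ remain.
Put C7 (8 m³) in container 2; 8 m³ remain.
Put C8 (21 m³) in container 1; 0 m³ remain.
Final containers: [16,13,21] [34,8] [45,5] [28].

4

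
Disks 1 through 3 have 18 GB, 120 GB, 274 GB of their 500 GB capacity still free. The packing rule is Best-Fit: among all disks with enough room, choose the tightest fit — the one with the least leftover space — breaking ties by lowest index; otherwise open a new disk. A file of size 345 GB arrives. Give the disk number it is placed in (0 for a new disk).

0

No disk has ≥ 345 GB free, so a new disk is opened.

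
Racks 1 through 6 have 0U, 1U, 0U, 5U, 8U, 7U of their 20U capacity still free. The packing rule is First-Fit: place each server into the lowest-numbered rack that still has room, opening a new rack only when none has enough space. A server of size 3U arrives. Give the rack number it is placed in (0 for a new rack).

4

Racks with room: rack 4 (5U), rack 5 (8U), rack 6 (7U).
The first with room is rack 4.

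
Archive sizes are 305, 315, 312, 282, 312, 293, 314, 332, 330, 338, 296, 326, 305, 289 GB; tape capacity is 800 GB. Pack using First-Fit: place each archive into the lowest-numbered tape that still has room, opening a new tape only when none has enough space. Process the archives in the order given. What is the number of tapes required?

7 tapes

Put 305 GB in tape 1; 495 GB remain.
Put 315 GB in tape 1; 180 GB remain.
Put 312 GB in tape 2; 488 GB remain.
Put 282 GB in tape 2; 206 GB remain.
Put 312 GB in tape 3; 488 GB remain.
Put 293 GB in tape 3; 195 GB remain.
Put 314 GB in tape 4; 486 GB remain.
Put 332 GB in tape 4; 154 GB remain.
Put 330 GB in tape 5; 470 GB remain.
Put 338 GB in tape 5; 132 GB remain.
Put 296 GB in tape 6; 504 GB remain.
Put 326 GB in tape 6; 178 GB remain.
Put 305 GB in tape 7; 495 GB remain.
Put 289 GB in tape 7; 206 GB remain.
Final tapes: [305,315] [312,282] [312,293] [314,332] [330,338] [296,326] [305,289].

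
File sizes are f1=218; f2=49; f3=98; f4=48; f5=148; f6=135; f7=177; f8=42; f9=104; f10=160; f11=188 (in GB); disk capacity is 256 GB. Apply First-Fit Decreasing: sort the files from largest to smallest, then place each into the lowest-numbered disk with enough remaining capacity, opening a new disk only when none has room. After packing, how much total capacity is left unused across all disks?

169

Sorted descending: 218, 188, 177, 160, 148, 135, 104, 98, 49, 48, 42.
Put 218 GB in disk 1; 38 GB remain.
Put 188 GB in disk 2; 68 GB remain.
Put 177 GB in disk 3; 79 GB remain.
Put 160 GB in disk 4; 96 GB remain.
Put 148 GB in disk 5; 108 GB remain.
Put 135 GB in disk 6; 121 GB remain.
Put 104 GB in disk 5; 4 GB remain.
Put 98 GB in disk 6; 23 GB remain.
Put 49 GB in disk 2; 19 GB remain.
Put 48 GB in disk 3; 31 GB remain.
Put 42 GB in disk 4; 54 GB remain.
6 disks × 256 GB = 1536 GB; used 1367 GB; unused 169 GB.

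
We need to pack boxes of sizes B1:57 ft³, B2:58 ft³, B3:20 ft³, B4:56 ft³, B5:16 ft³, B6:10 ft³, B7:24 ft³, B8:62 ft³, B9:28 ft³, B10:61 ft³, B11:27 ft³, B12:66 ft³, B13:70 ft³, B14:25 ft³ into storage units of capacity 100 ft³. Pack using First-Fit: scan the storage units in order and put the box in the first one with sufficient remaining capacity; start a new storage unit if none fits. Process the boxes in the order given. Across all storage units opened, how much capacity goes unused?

120

Put B1 (57 ft³) in storage unit 1; 43 ft³ remain.
Put B2 (58 ft³) in storage unit 2; 42 ft³ remain.
Put B3 (20 ft³) in storage unit 1; 23 ft³ remain.
Put B4 (56 ft³) in storage unit 3; 44 ft³ remain.
Put B5 (16 ft³) in storage unit 1; 7 ft³ remain.
Put B6 (10 ft³) in storage unit 2; 32 ft³ remain.
Put B7 (24 ft³) in storage unit 2; 8 ft³ remain.
Put B8 (62 ft³) in storage unit 4; 38 ft³ remain.
Put B9 (28 ft³) in storage unit 3; 16 ft³ remain.
Put B10 (61 ft³) in storage unit 5; 39 ft³ remain.
Put B11 (27 ft³) in storage unit 4; 11 ft³ remain.
Put B12 (66 ft³) in storage unit 6; 34 ft³ remain.
Put B13 (70 ft³) in storage unit 7; 30 ft³ remain.
Put B14 (25 ft³) in storage unit 5; 14 ft³ remain.
7 storage units × 100 ft³ = 700 ft³; used 580 ft³; unused 120 ft³.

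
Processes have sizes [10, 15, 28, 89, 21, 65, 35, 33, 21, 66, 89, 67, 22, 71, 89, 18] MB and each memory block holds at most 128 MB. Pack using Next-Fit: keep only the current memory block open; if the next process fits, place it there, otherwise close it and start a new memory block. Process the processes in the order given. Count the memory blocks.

8

memory block 1: place 10 MB, 118 MB left
memory block 1: place 15 MB, 103 MB left
memory block 1: place 28 MB, 75 MB left
memory block 2: place 89 MB, 39 MB left
memory block 2: place 21 MB, 18 MB left
memory block 3: place 65 MB, 63 MB left
memory block 3: place 35 MB, 28 MB left
memory block 4: place 33 MB, 95 MB left
memory block 4: place 21 MB, 74 MB left
memory block 4: place 66 MB, 8 MB left
memory block 5: place 89 MB, 39 MB left
memory block 6: place 67 MB, 61 MB left
memory block 6: place 22 MB, 39 MB left
memory block 7: place 71 MB, 57 MB left
memory block 8: place 89 MB, 39 MB left
memory block 8: place 18 MB, 21 MB left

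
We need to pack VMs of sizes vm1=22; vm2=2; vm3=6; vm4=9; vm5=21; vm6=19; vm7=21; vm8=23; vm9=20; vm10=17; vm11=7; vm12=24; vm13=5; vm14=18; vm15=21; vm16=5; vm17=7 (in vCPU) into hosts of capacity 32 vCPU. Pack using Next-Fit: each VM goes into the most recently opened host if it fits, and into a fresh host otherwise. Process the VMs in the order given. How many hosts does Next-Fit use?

host 1: place vm1 (22 vCPU), 10 vCPU left
host 1: place vm2 (2 vCPU), 8 vCPU left
host 1: place vm3 (6 vCPU), 2 vCPU left
host 2: place vm4 (9 vCPU), 23 vCPU left
host 2: place vm5 (21 vCPU), 2 vCPU left
host 3: place vm6 (19 vCPU), 13 vCPU left
host 4: place vm7 (21 vCPU), 11 vCPU left
host 5: place vm8 (23 vCPU), 9 vCPU left
host 6: place vm9 (20 vCPU), 12 vCPU left
host 7: place vm10 (17 vCPU), 15 vCPU left
host 7: place vm11 (7 vCPU), 8 vCPU left
host 8: place vm12 (24 vCPU), 8 vCPU left
host 8: place vm13 (5 vCPU), 3 vCPU left
host 9: place vm14 (18 vCPU), 14 vCPU left
host 10: place vm15 (21 vCPU), 11 vCPU left
host 10: place vm16 (5 vCPU), 6 vCPU left
host 11: place vm17 (7 vCPU), 25 vCPU left
Final hosts: [22,2,6] [9,21] [19] [21] [23] [20] [17,7] [24,5] [18] [21,5] [7].

11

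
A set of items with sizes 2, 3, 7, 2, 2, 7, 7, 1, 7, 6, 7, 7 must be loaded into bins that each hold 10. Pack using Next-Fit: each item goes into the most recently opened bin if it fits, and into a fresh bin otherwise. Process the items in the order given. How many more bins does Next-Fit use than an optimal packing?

1

Next-Fit: [2,3] [7,2] [2,7] [7,1] [7] [6] [7] [7] → 8 bins.
7 items exceed 5 (half the capacity), and no two of those can share a bin, so at least 7 bins are needed.
An optimal packing achieves that bound: [7,3] [7,2,1] [7,2] [7,2] [7] [7] [6] → 7 bins.
Excess: 8 − 7 = 1.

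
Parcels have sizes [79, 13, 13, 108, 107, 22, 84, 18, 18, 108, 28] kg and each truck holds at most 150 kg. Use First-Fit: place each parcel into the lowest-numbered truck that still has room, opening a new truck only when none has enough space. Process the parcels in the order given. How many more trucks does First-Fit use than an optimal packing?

0

First-Fit: [79,13,13,22,18] [108,18] [107,28] [84] [108] → 5 trucks.
5 parcels exceed 75 kg (half the capacity), and no two of those can share a truck, so at least 5 trucks are needed.
So 5 is already optimal.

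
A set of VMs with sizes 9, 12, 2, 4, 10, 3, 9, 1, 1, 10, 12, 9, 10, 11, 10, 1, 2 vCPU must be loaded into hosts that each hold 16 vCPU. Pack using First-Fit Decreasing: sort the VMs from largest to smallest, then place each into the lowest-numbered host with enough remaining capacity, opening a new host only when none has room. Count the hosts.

Sorted descending: 12, 12, 11, 10, 10, 10, 10, 9, 9, 9, 4, 3, 2, 2, 1, 1, 1.
Put 12 vCPU in host 1; 4 vCPU remain.
Put 12 vCPU in host 2; 4 vCPU remain.
Put 11 vCPU in host 3; 5 vCPU remain.
Put 10 vCPU in host 4; 6 vCPU remain.
Put 10 vCPU in host 5; 6 vCPU remain.
Put 10 vCPU in host 6; 6 vCPU remain.
Put 10 vCPU in host 7; 6 vCPU remain.
Put 9 vCPU in host 8; 7 vCPU remain.
Put 9 vCPU in host 9; 7 vCPU remain.
Put 9 vCPU in host 10; 7 vCPU remain.
Put 4 vCPU in host 1; 0 vCPU remain.
Put 3 vCPU in host 2; 1 vCPU remain.
Put 2 vCPU in host 3; 3 vCPU remain.
Put 2 vCPU in host 3; 1 vCPU remain.
Put 1 vCPU in host 2; 0 vCPU remain.
Put 1 vCPU in host 3; 0 vCPU remain.
Put 1 vCPU in host 4; 5 vCPU remain.
Final hosts: [12,4] [12,3,1] [11,2,2,1] [10,1] [10] [10] [10] [9] [9] [9].

10 hosts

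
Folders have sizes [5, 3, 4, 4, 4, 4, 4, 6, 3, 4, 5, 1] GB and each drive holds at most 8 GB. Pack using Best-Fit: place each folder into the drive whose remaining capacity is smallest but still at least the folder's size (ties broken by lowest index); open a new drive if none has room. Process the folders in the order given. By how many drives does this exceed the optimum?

1

Best-Fit: [5,3] [4,4] [4,4] [4,3,1] [6] [4] [5] → 7 drives.
Total size 47 GB; any packing needs at least ⌈47/8⌉ = 6 drives.
An optimal packing achieves that bound: [6,1] [5,3] [5,3] [4,4] [4,4] [4,4] → 6 drives.
Excess: 7 − 6 = 1.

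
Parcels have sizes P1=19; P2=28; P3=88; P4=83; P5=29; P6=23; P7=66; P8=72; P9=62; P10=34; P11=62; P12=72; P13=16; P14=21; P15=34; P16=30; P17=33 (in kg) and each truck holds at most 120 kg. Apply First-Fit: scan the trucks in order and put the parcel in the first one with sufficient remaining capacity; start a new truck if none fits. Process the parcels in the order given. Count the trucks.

8 trucks

Put P1 (19 kg) in truck 1; 101 kg remain.
Put P2 (28 kg) in truck 1; 73 kg remain.
Put P3 (88 kg) in truck 2; 32 kg remain.
Put P4 (83 kg) in truck 3; 37 kg remain.
Put P5 (29 kg) in truck 1; 44 kg remain.
Put P6 (23 kg) in truck 1; 21 kg remain.
Put P7 (66 kg) in truck 4; 54 kg remain.
Put P8 (72 kg) in truck 5; 48 kg remain.
Put P9 (62 kg) in truck 6; 58 kg remain.
Put P10 (34 kg) in truck 3; 3 kg remain.
Put P11 (62 kg) in truck 7; 58 kg remain.
Put P12 (72 kg) in truck 8; 48 kg remain.
Put P13 (16 kg) in truck 1; 5 kg remain.
Put P14 (21 kg) in truck 2; 11 kg remain.
Put P15 (34 kg) in truck 4; 20 kg remain.
Put P16 (30 kg) in truck 5; 18 kg remain.
Put P17 (33 kg) in truck 6; 25 kg remain.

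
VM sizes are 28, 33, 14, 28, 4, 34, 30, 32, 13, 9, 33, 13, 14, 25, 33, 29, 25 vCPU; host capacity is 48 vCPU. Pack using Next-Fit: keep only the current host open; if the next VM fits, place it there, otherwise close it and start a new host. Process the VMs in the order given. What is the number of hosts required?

Put 28 vCPU in host 1; 20 vCPU remain.
Put 33 vCPU in host 2; 15 vCPU remain.
Put 14 vCPU in host 2; 1 vCPU remain.
Put 28 vCPU in host 3; 20 vCPU remain.
Put 4 vCPU in host 3; 16 vCPU remain.
Put 34 vCPU in host 4; 14 vCPU remain.
Put 30 vCPU in host 5; 18 vCPU remain.
Put 32 vCPU in host 6; 16 vCPU remain.
Put 13 vCPU in host 6; 3 vCPU remain.
Put 9 vCPU in host 7; 39 vCPU remain.
Put 33 vCPU in host 7; 6 vCPU remain.
Put 13 vCPU in host 8; 35 vCPU remain.
Put 14 vCPU in host 8; 21 vCPU remain.
Put 25 vCPU in host 9; 23 vCPU remain.
Put 33 vCPU in host 10; 15 vCPU remain.
Put 29 vCPU in host 11; 19 vCPU remain.
Put 25 vCPU in host 12; 23 vCPU remain.
Final hosts: [28] [33,14] [28,4] [34] [30] [32,13] [9,33] [13,14] [25] [33] [29] [25].

12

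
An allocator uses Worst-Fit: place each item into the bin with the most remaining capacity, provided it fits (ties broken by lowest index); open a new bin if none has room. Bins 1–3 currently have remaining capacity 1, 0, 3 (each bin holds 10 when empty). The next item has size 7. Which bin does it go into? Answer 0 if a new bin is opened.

No bin has ≥ 7 free, so a new bin is opened.

0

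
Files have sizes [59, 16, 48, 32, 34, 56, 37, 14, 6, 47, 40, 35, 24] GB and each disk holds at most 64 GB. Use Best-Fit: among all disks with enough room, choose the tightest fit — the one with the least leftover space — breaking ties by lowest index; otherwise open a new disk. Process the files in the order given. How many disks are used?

59 GB → disk 1 (remaining 5 GB)
16 GB → disk 2 (remaining 48 GB)
48 GB → disk 2 (remaining 0 GB)
32 GB → disk 3 (remaining 32 GB)
34 GB → disk 4 (remaining 30 GB)
56 GB → disk 5 (remaining 8 GB)
37 GB → disk 6 (remaining 27 GB)
14 GB → disk 6 (remaining 13 GB)
6 GB → disk 5 (remaining 2 GB)
47 GB → disk 7 (remaining 17 GB)
40 GB → disk 8 (remaining 24 GB)
35 GB → disk 9 (remaining 29 GB)
24 GB → disk 8 (remaining 0 GB)

9 disks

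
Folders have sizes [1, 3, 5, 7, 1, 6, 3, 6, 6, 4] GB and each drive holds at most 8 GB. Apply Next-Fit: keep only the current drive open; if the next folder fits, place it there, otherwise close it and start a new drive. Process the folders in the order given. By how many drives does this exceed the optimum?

2

Next-Fit: [1,3] [5] [7,1] [6] [3] [6] [6] [4] → 8 drives.
Total size 42 GB; any packing needs at least ⌈42/8⌉ = 6 drives.
An optimal packing achieves that bound: [7,1] [6,1] [6] [6] [5,3] [4,3] → 6 drives.
Excess: 8 − 6 = 2.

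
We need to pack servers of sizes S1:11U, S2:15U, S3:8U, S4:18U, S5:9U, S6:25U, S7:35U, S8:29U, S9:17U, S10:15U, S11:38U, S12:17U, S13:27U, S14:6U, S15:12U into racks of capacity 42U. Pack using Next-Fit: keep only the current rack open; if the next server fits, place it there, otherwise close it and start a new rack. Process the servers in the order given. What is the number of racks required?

Put S1 (11U) in rack 1; 31U remain.
Put S2 (15U) in rack 1; 16U remain.
Put S3 (8U) in rack 1; 8U remain.
Put S4 (18U) in rack 2; 24U remain.
Put S5 (9U) in rack 2; 15U remain.
Put S6 (25U) in rack 3; 17U remain.
Put S7 (35U) in rack 4; 7U remain.
Put S8 (29U) in rack 5; 13U remain.
Put S9 (17U) in rack 6; 25U remain.
Put S10 (15U) in rack 6; 10U remain.
Put S11 (38U) in rack 7; 4U remain.
Put S12 (17U) in rack 8; 25U remain.
Put S13 (27U) in rack 9; 15U remain.
Put S14 (6U) in rack 9; 9U remain.
Put S15 (12U) in rack 10; 30U remain.

10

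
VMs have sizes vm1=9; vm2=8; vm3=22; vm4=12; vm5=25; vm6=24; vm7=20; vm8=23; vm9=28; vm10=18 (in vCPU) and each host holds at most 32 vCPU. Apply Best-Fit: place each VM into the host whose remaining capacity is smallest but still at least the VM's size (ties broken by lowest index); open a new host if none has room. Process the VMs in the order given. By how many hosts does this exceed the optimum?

Best-Fit: [9,8,12] [22] [25] [24] [20] [23] [28] [18] → 8 hosts.
7 VMs exceed 16 vCPU (half the capacity), and no two of those can share a host, so at least 7 hosts are needed.
An optimal packing achieves that bound: [28] [25] [24,8] [23,9] [22] [20,12] [18] → 7 hosts.
Excess: 8 − 7 = 1.

1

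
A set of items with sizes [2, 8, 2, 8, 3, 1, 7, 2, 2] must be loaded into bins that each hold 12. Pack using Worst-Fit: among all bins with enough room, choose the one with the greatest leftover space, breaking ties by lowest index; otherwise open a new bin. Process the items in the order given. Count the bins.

bin 1: place 2, 10 left
bin 1: place 8, 2 left
bin 1: place 2, 0 left
bin 2: place 8, 4 left
bin 2: place 3, 1 left
bin 2: place 1, 0 left
bin 3: place 7, 5 left
bin 3: place 2, 3 left
bin 3: place 2, 1 left

3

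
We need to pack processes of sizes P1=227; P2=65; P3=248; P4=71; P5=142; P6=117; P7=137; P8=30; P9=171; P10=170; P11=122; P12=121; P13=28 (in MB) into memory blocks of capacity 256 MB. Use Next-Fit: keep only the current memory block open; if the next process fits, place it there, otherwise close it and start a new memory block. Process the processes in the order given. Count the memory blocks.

9

memory block 1: place P1 (227 MB), 29 MB left
memory block 2: place P2 (65 MB), 191 MB left
memory block 3: place P3 (248 MB), 8 MB left
memory block 4: place P4 (71 MB), 185 MB left
memory block 4: place P5 (142 MB), 43 MB left
memory block 5: place P6 (117 MB), 139 MB left
memory block 5: place P7 (137 MB), 2 MB left
memory block 6: place P8 (30 MB), 226 MB left
memory block 6: place P9 (171 MB), 55 MB left
memory block 7: place P10 (170 MB), 86 MB left
memory block 8: place P11 (122 MB), 134 MB left
memory block 8: place P12 (121 MB), 13 MB left
memory block 9: place P13 (28 MB), 228 MB left
Final memory blocks: [227] [65] [248] [71,142] [117,137] [30,171] [170] [122,121] [28].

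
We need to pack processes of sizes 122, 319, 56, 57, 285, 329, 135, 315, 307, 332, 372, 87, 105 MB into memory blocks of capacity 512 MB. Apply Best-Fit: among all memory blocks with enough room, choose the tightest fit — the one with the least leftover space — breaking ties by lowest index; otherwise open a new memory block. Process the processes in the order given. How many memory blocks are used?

7

memory block 1: place 122 MB, 390 MB left
memory block 1: place 319 MB, 71 MB left
memory block 1: place 56 MB, 15 MB left
memory block 2: place 57 MB, 455 MB left
memory block 2: place 285 MB, 170 MB left
memory block 3: place 329 MB, 183 MB left
memory block 2: place 135 MB, 35 MB left
memory block 4: place 315 MB, 197 MB left
memory block 5: place 307 MB, 205 MB left
memory block 6: place 332 MB, 180 MB left
memory block 7: place 372 MB, 140 MB left
memory block 7: place 87 MB, 53 MB left
memory block 6: place 105 MB, 75 MB left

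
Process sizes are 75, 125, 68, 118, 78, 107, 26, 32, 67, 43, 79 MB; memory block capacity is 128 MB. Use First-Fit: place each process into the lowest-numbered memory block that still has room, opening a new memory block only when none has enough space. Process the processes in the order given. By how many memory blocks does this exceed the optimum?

First-Fit: [75,26] [125] [68,32] [118] [78,43] [107] [67] [79] → 8 memory blocks.
8 processes exceed 64 MB (half the capacity), and no two of those can share a memory block, so at least 8 memory blocks are needed.
So 8 is already optimal.

0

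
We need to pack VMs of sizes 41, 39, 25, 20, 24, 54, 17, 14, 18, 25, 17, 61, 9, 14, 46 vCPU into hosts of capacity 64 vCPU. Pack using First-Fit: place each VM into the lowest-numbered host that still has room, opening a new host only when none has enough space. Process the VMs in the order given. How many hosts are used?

7 hosts

41 vCPU → host 1 (remaining 23 vCPU)
39 vCPU → host 2 (remaining 25 vCPU)
25 vCPU → host 2 (remaining 0 vCPU)
20 vCPU → host 1 (remaining 3 vCPU)
24 vCPU → host 3 (remaining 40 vCPU)
54 vCPU → host 4 (remaining 10 vCPU)
17 vCPU → host 3 (remaining 23 vCPU)
14 vCPU → host 3 (remaining 9 vCPU)
18 vCPU → host 5 (remaining 46 vCPU)
25 vCPU → host 5 (remaining 21 vCPU)
17 vCPU → host 5 (remaining 4 vCPU)
61 vCPU → host 6 (remaining 3 vCPU)
9 vCPU → host 3 (remaining 0 vCPU)
14 vCPU → host 7 (remaining 50 vCPU)
46 vCPU → host 7 (remaining 4 vCPU)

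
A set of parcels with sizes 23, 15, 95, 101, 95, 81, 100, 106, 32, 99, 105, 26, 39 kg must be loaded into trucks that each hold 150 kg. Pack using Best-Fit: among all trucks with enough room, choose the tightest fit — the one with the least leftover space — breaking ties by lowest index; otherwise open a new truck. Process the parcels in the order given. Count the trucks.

Put 23 kg in truck 1; 127 kg remain.
Put 15 kg in truck 1; 112 kg remain.
Put 95 kg in truck 1; 17 kg remain.
Put 101 kg in truck 2; 49 kg remain.
Put 95 kg in truck 3; 55 kg remain.
Put 81 kg in truck 4; 69 kg remain.
Put 100 kg in truck 5; 50 kg remain.
Put 106 kg in truck 6; 44 kg remain.
Put 32 kg in truck 6; 12 kg remain.
Put 99 kg in truck 7; 51 kg remain.
Put 105 kg in truck 8; 45 kg remain.
Put 26 kg in truck 8; 19 kg remain.
Put 39 kg in truck 2; 10 kg remain.
Final trucks: [23,15,95] [101,39] [95] [81] [100] [106,32] [99] [105,26].

8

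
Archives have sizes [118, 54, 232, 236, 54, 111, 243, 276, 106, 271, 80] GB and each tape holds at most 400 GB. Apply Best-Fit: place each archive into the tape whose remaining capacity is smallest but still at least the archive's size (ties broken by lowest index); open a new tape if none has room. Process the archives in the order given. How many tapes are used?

118 GB → tape 1 (remaining 282 GB)
54 GB → tape 1 (remaining 228 GB)
232 GB → tape 2 (remaining 168 GB)
236 GB → tape 3 (remaining 164 GB)
54 GB → tape 3 (remaining 110 GB)
111 GB → tape 2 (remaining 57 GB)
243 GB → tape 4 (remaining 157 GB)
276 GB → tape 5 (remaining 124 GB)
106 GB → tape 3 (remaining 4 GB)
271 GB → tape 6 (remaining 129 GB)
80 GB → tape 5 (remaining 44 GB)
Final tapes: [118,54] [232,111] [236,54,106] [243] [276,80] [271].

6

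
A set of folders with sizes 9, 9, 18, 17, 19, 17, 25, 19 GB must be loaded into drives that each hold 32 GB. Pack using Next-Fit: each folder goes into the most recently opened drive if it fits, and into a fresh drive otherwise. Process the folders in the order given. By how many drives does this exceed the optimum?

1

Next-Fit: [9,9] [18] [17] [19] [17] [25] [19] → 7 drives.
6 folders exceed 16 GB (half the capacity), and no two of those can share a drive, so at least 6 drives are needed.
An optimal packing achieves that bound: [25] [19,9] [19,9] [18] [17] [17] → 6 drives.
Excess: 7 − 6 = 1.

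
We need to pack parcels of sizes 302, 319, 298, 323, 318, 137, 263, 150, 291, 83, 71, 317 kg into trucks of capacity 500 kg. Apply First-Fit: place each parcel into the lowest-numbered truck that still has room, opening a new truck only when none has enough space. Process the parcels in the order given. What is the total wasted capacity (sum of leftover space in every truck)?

Put 302 kg in truck 1; 198 kg remain.
Put 319 kg in truck 2; 181 kg remain.
Put 298 kg in truck 3; 202 kg remain.
Put 323 kg in truck 4; 177 kg remain.
Put 318 kg in truck 5; 182 kg remain.
Put 137 kg in truck 1; 61 kg remain.
Put 263 kg in truck 6; 237 kg remain.
Put 150 kg in truck 2; 31 kg remain.
Put 291 kg in truck 7; 209 kg remain.
Put 83 kg in truck 3; 119 kg remain.
Put 71 kg in truck 3; 48 kg remain.
Put 317 kg in truck 8; 183 kg remain.
8 trucks × 500 kg = 4000 kg; used 2872 kg; unused 1128 kg.

1128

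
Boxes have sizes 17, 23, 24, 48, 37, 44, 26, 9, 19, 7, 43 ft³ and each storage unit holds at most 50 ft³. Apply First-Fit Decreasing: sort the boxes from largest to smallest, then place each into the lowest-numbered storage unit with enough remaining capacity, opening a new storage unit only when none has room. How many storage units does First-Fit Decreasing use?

7

Sorted descending: 48, 44, 43, 37, 26, 24, 23, 19, 17, 9, 7.
48 ft³ → storage unit 1 (remaining 2 ft³)
44 ft³ → storage unit 2 (remaining 6 ft³)
43 ft³ → storage unit 3 (remaining 7 ft³)
37 ft³ → storage unit 4 (remaining 13 ft³)
26 ft³ → storage unit 5 (remaining 24 ft³)
24 ft³ → storage unit 5 (remaining 0 ft³)
23 ft³ → storage unit 6 (remaining 27 ft³)
19 ft³ → storage unit 6 (remaining 8 ft³)
17 ft³ → storage unit 7 (remaining 33 ft³)
9 ft³ → storage unit 4 (remaining 4 ft³)
7 ft³ → storage unit 3 (remaining 0 ft³)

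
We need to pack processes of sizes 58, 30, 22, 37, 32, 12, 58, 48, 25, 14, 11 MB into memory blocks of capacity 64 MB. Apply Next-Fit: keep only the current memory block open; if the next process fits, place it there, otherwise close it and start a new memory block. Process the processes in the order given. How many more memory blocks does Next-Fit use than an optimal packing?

1

Next-Fit: [58] [30,22] [37] [32,12] [58] [48] [25,14,11] → 7 memory blocks.
Total size 347 MB; any packing needs at least ⌈347/64⌉ = 6 memory blocks.
An optimal packing achieves that bound: [58] [58] [48,14] [37,25] [32,30] [22,12,11] → 6 memory blocks.
Excess: 7 − 6 = 1.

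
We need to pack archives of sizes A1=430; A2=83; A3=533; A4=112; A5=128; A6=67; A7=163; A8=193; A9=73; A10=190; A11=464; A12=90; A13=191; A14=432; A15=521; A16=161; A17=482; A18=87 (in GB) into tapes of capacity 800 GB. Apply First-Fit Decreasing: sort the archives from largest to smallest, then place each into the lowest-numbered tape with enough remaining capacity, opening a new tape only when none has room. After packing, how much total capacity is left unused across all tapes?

400

Sorted descending: 533, 521, 482, 464, 432, 430, 193, 191, 190, 163, 161, 128, 112, 90, 87, 83, 73, 67.
tape 1: place 533 GB, 267 GB left
tape 2: place 521 GB, 279 GB left
tape 3: place 482 GB, 318 GB left
tape 4: place 464 GB, 336 GB left
tape 5: place 432 GB, 368 GB left
tape 6: place 430 GB, 370 GB left
tape 1: place 193 GB, 74 GB left
tape 2: place 191 GB, 88 GB left
tape 3: place 190 GB, 128 GB left
tape 4: place 163 GB, 173 GB left
tape 4: place 161 GB, 12 GB left
tape 3: place 128 GB, 0 GB left
tape 5: place 112 GB, 256 GB left
tape 5: place 90 GB, 166 GB left
tape 2: place 87 GB, 1 GB left
tape 5: place 83 GB, 83 GB left
tape 1: place 73 GB, 1 GB left
tape 5: place 67 GB, 16 GB left
6 tapes × 800 GB = 4800 GB; used 4400 GB; unused 400 GB.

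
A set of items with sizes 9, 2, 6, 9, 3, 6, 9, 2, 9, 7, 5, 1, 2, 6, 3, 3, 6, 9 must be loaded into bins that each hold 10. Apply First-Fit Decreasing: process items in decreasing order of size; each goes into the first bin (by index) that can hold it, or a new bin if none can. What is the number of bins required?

Sorted descending: 9, 9, 9, 9, 9, 7, 6, 6, 6, 6, 5, 3, 3, 3, 2, 2, 2, 1.
Put 9 in bin 1; 1 remain.
Put 9 in bin 2; 1 remain.
Put 9 in bin 3; 1 remain.
Put 9 in bin 4; 1 remain.
Put 9 in bin 5; 1 remain.
Put 7 in bin 6; 3 remain.
Put 6 in bin 7; 4 remain.
Put 6 in bin 8; 4 remain.
Put 6 in bin 9; 4 remain.
Put 6 in bin 10; 4 remain.
Put 5 in bin 11; 5 remain.
Put 3 in bin 6; 0 remain.
Put 3 in bin 7; 1 remain.
Put 3 in bin 8; 1 remain.
Put 2 in bin 9; 2 remain.
Put 2 in bin 9; 0 remain.
Put 2 in bin 10; 2 remain.
Put 1 in bin 1; 0 remain.
Final bins: [9,1] [9] [9] [9] [9] [7,3] [6,3] [6,3] [6,2,2] [6,2] [5].

11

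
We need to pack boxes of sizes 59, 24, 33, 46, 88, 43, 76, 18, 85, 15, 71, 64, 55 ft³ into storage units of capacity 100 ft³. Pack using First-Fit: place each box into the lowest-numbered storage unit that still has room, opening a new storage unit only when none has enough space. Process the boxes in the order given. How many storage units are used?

59 ft³ → storage unit 1 (remaining 41 ft³)
24 ft³ → storage unit 1 (remaining 17 ft³)
33 ft³ → storage unit 2 (remaining 67 ft³)
46 ft³ → storage unit 2 (remaining 21 ft³)
88 ft³ → storage unit 3 (remaining 12 ft³)
43 ft³ → storage unit 4 (remaining 57 ft³)
76 ft³ → storage unit 5 (remaining 24 ft³)
18 ft³ → storage unit 2 (remaining 3 ft³)
85 ft³ → storage unit 6 (remaining 15 ft³)
15 ft³ → storage unit 1 (remaining 2 ft³)
71 ft³ → storage unit 7 (remaining 29 ft³)
64 ft³ → storage unit 8 (remaining 36 ft³)
55 ft³ → storage unit 4 (remaining 2 ft³)
Final storage units: [59,24,15] [33,46,18] [88] [43,55] [76] [85] [71] [64].

8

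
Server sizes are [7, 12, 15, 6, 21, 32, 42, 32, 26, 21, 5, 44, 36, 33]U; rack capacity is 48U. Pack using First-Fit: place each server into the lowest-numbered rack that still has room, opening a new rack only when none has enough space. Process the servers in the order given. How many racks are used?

9

rack 1: place 7U, 41U left
rack 1: place 12U, 29U left
rack 1: place 15U, 14U left
rack 1: place 6U, 8U left
rack 2: place 21U, 27U left
rack 3: place 32U, 16U left
rack 4: place 42U, 6U left
rack 5: place 32U, 16U left
rack 2: place 26U, 1U left
rack 6: place 21U, 27U left
rack 1: place 5U, 3U left
rack 7: place 44U, 4U left
rack 8: place 36U, 12U left
rack 9: place 33U, 15U left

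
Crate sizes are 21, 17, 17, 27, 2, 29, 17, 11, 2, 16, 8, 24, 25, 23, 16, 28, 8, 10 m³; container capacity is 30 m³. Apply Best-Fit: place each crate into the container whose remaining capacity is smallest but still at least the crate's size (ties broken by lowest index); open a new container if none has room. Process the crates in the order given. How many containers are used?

Put 21 m³ in container 1; 9 m³ remain.
Put 17 m³ in container 2; 13 m³ remain.
Put 17 m³ in container 3; 13 m³ remain.
Put 27 m³ in container 4; 3 m³ remain.
Put 2 m³ in container 4; 1 m³ remain.
Put 29 m³ in container 5; 1 m³ remain.
Put 17 m³ in container 6; 13 m³ remain.
Put 11 m³ in container 2; 2 m³ remain.
Put 2 m³ in container 2; 0 m³ remain.
Put 16 m³ in container 7; 14 m³ remain.
Put 8 m³ in container 1; 1 m³ remain.
Put 24 m³ in container 8; 6 m³ remain.
Put 25 m³ in container 9; 5 m³ remain.
Put 23 m³ in container 10; 7 m³ remain.
Put 16 m³ in container 11; 14 m³ remain.
Put 28 m³ in container 12; 2 m³ remain.
Put 8 m³ in container 3; 5 m³ remain.
Put 10 m³ in container 6; 3 m³ remain.

12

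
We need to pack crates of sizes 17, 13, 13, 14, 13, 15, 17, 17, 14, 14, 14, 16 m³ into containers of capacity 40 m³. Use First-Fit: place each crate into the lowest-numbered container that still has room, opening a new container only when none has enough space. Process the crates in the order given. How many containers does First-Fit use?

container 1: place 17 m³, 23 m³ left
container 1: place 13 m³, 10 m³ left
container 2: place 13 m³, 27 m³ left
container 2: place 14 m³, 13 m³ left
container 2: place 13 m³, 0 m³ left
container 3: place 15 m³, 25 m³ left
container 3: place 17 m³, 8 m³ left
container 4: place 17 m³, 23 m³ left
container 4: place 14 m³, 9 m³ left
container 5: place 14 m³, 26 m³ left
container 5: place 14 m³, 12 m³ left
container 6: place 16 m³, 24 m³ left

6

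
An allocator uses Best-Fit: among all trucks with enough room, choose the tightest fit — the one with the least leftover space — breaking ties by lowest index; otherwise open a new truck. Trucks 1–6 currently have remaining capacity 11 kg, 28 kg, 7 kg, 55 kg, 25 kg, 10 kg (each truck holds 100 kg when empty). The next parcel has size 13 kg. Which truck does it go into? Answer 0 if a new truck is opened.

Trucks with room: truck 2 (28 kg), truck 4 (55 kg), truck 5 (25 kg).
Tightest fit is truck 5 with 25 kg free.

5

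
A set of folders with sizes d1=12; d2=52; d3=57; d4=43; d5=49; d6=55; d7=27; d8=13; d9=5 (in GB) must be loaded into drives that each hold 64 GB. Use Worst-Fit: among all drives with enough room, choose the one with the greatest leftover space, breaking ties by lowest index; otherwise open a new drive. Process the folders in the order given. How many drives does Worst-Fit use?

drive 1: place d1 (12 GB), 52 GB left
drive 1: place d2 (52 GB), 0 GB left
drive 2: place d3 (57 GB), 7 GB left
drive 3: place d4 (43 GB), 21 GB left
drive 4: place d5 (49 GB), 15 GB left
drive 5: place d6 (55 GB), 9 GB left
drive 6: place d7 (27 GB), 37 GB left
drive 6: place d8 (13 GB), 24 GB left
drive 6: place d9 (5 GB), 19 GB left

6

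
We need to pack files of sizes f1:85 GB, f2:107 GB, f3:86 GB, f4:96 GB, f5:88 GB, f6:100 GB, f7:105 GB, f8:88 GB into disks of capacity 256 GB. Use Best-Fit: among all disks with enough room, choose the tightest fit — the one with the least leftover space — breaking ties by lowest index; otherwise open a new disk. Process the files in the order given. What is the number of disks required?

f1 (85 GB) → disk 1 (remaining 171 GB)
f2 (107 GB) → disk 1 (remaining 64 GB)
f3 (86 GB) → disk 2 (remaining 170 GB)
f4 (96 GB) → disk 2 (remaining 74 GB)
f5 (88 GB) → disk 3 (remaining 168 GB)
f6 (100 GB) → disk 3 (remaining 68 GB)
f7 (105 GB) → disk 4 (remaining 151 GB)
f8 (88 GB) → disk 4 (remaining 63 GB)

4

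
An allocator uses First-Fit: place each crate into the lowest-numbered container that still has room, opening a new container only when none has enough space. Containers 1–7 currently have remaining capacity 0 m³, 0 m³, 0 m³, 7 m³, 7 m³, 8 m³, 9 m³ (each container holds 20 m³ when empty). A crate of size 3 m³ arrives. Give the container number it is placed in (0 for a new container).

4

Containers with room: container 4 (7 m³), container 5 (7 m³), container 6 (8 m³), container 7 (9 m³).
The first with room is container 4.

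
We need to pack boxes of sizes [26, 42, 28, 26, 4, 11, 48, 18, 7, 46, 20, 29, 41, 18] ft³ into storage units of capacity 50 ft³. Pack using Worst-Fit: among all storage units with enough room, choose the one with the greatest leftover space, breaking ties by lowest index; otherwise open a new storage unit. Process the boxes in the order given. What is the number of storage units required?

9

Put 26 ft³ in storage unit 1; 24 ft³ remain.
Put 42 ft³ in storage unit 2; 8 ft³ remain.
Put 28 ft³ in storage unit 3; 22 ft³ remain.
Put 26 ft³ in storage unit 4; 24 ft³ remain.
Put 4 ft³ in storage unit 1; 20 ft³ remain.
Put 11 ft³ in storage unit 4; 13 ft³ remain.
Put 48 ft³ in storage unit 5; 2 ft³ remain.
Put 18 ft³ in storage unit 3; 4 ft³ remain.
Put 7 ft³ in storage unit 1; 13 ft³ remain.
Put 46 ft³ in storage unit 6; 4 ft³ remain.
Put 20 ft³ in storage unit 7; 30 ft³ remain.
Put 29 ft³ in storage unit 7; 1 ft³ remain.
Put 41 ft³ in storage unit 8; 9 ft³ remain.
Put 18 ft³ in storage unit 9; 32 ft³ remain.
Final storage units: [26,4,7] [42] [28,18] [26,11] [48] [46] [20,29] [41] [18].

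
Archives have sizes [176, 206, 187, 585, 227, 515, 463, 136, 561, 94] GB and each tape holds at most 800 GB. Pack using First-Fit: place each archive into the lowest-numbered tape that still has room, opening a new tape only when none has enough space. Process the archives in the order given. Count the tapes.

Put 176 GB in tape 1; 624 GB remain.
Put 206 GB in tape 1; 418 GB remain.
Put 187 GB in tape 1; 231 GB remain.
Put 585 GB in tape 2; 215 GB remain.
Put 227 GB in tape 1; 4 GB remain.
Put 515 GB in tape 3; 285 GB remain.
Put 463 GB in tape 4; 337 GB remain.
Put 136 GB in tape 2; 79 GB remain.
Put 561 GB in tape 5; 239 GB remain.
Put 94 GB in tape 3; 191 GB remain.
Final tapes: [176,206,187,227] [585,136] [515,94] [463] [561].

5 tapes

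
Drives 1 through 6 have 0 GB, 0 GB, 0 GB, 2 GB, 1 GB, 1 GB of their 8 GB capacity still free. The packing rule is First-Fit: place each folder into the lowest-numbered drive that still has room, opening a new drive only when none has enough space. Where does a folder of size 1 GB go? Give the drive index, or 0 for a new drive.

4

Drives with room: drive 4 (2 GB), drive 5 (1 GB), drive 6 (1 GB).
The first with room is drive 4.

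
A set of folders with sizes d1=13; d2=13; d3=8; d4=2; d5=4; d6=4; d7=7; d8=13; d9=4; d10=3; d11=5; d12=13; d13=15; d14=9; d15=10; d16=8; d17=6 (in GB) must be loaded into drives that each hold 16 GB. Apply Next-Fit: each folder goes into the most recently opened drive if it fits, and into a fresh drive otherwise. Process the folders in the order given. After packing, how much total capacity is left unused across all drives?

d1 (13 GB) → drive 1 (remaining 3 GB)
d2 (13 GB) → drive 2 (remaining 3 GB)
d3 (8 GB) → drive 3 (remaining 8 GB)
d4 (2 GB) → drive 3 (remaining 6 GB)
d5 (4 GB) → drive 3 (remaining 2 GB)
d6 (4 GB) → drive 4 (remaining 12 GB)
d7 (7 GB) → drive 4 (remaining 5 GB)
d8 (13 GB) → drive 5 (remaining 3 GB)
d9 (4 GB) → drive 6 (remaining 12 GB)
d10 (3 GB) → drive 6 (remaining 9 GB)
d11 (5 GB) → drive 6 (remaining 4 GB)
d12 (13 GB) → drive 7 (remaining 3 GB)
d13 (15 GB) → drive 8 (remaining 1 GB)
d14 (9 GB) → drive 9 (remaining 7 GB)
d15 (10 GB) → drive 10 (remaining 6 GB)
d16 (8 GB) → drive 11 (remaining 8 GB)
d17 (6 GB) → drive 11 (remaining 2 GB)
11 drives × 16 GB = 176 GB; used 137 GB; unused 39 GB.

39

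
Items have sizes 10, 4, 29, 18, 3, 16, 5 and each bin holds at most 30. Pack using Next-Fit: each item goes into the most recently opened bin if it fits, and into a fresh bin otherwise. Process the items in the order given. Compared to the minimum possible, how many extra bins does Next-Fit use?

1

Next-Fit: [10,4] [29] [18,3] [16,5] → 4 bins.
Total size 85; any packing needs at least ⌈85/30⌉ = 3 bins.
An optimal packing achieves that bound: [29] [18,10] [16,5,4,3] → 3 bins.
Excess: 4 − 3 = 1.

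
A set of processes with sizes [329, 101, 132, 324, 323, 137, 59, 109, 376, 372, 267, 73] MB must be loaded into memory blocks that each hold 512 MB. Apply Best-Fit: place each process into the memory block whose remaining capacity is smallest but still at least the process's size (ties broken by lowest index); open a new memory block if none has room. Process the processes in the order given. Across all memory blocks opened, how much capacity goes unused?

329 MB → memory block 1 (remaining 183 MB)
101 MB → memory block 1 (remaining 82 MB)
132 MB → memory block 2 (remaining 380 MB)
324 MB → memory block 2 (remaining 56 MB)
323 MB → memory block 3 (remaining 189 MB)
137 MB → memory block 3 (remaining 52 MB)
59 MB → memory block 1 (remaining 23 MB)
109 MB → memory block 4 (remaining 403 MB)
376 MB → memory block 4 (remaining 27 MB)
372 MB → memory block 5 (remaining 140 MB)
267 MB → memory block 6 (remaining 245 MB)
73 MB → memory block 5 (remaining 67 MB)
6 memory blocks × 512 MB = 3072 MB; used 2602 MB; unused 470 MB.

470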